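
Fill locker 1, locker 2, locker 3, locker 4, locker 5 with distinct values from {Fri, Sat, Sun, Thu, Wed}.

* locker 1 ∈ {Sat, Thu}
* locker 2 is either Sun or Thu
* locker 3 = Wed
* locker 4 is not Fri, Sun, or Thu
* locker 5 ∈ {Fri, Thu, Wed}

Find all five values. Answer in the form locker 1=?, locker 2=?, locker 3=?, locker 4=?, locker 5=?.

locker 1=Thu, locker 2=Sun, locker 3=Wed, locker 4=Sat, locker 5=Fri

locker 3 must be Wed (only option left). So locker 4, locker 5 can't be Wed.
locker 4 has just one choice, so locker 4 = Sat. Eliminate Sat elsewhere: locker 1.
locker 1 has just one choice, so locker 1 = Thu. Eliminate Thu elsewhere: locker 2, locker 5.
locker 2 has just one choice, so locker 2 = Sun.
locker 5's domain is down to {Fri}, so locker 5 = Fri.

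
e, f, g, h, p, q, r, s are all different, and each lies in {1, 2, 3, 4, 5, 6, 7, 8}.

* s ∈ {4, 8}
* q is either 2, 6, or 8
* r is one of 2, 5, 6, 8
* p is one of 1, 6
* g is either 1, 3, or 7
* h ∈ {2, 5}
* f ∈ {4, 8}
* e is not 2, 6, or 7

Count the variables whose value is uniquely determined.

3

The 8 variables draw from only 8 values {1, 2, 3, 4, 5, 6, 7, 8}, so each is used; only g can be 7, hence g = 7.
The 7 still-open variables draw from only 7 values {1, 2, 3, 4, 5, 6, 8}, so each is used; only e can be 3, hence e = 3.
Among the 6 still-open variables, 1 fits only p (and all 6 values in {1, 2, 4, 5, 6, 8} must be used), so p = 1.
The 2 variables f and s are confined to {4, 8}, which locks those values in; drop them from q, r.
Determined: e=3, g=7, p=1. The other variables each still have more than one consistent value. That makes 3.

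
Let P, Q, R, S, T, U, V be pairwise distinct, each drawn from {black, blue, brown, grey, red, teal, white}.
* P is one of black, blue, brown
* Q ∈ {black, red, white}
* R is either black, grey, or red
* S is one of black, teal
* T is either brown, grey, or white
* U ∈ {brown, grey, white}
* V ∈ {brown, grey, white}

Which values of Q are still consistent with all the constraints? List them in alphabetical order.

black, red

The 7 variables together cover exactly {black, blue, brown, grey, red, teal, white} — 7 values for 7 variables — and blue appears only in P's list, so P = blue.
The 6 still-open variables together cover exactly {black, brown, grey, red, teal, white} — 6 values for 6 variables — and teal appears only in S's list, so S = teal.
T, U, V share exactly the 3 values {brown, grey, white}; by pigeonhole those values go to them, so strike brown, grey, white from Q, R.
No further eliminations apply; Q can still be any of black, red.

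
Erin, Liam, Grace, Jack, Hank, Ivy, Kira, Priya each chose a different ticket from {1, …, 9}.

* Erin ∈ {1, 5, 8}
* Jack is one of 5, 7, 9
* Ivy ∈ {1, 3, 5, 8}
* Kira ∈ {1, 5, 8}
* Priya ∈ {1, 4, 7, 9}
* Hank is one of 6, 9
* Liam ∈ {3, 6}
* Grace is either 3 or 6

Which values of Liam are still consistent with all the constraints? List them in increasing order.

3, 6

Among the 8 variables, 4 fits only Priya (and all 8 values in {1, 3, 4, 5, 6, 7, 8, 9} must be used), so Priya = 4.
Among the 7 still-open variables, 7 fits only Jack (and all 7 values in {1, 3, 5, 6, 7, 8, 9} must be used), so Jack = 7.
Among the 6 still-open variables, 9 fits only Hank (and all 6 values in {1, 3, 5, 6, 8, 9} must be used), so Hank = 9.
Liam and Grace between them cover only {3, 6} — a naked pair. Remove those values from Ivy.
No further eliminations apply; Liam can still be any of 3, 6.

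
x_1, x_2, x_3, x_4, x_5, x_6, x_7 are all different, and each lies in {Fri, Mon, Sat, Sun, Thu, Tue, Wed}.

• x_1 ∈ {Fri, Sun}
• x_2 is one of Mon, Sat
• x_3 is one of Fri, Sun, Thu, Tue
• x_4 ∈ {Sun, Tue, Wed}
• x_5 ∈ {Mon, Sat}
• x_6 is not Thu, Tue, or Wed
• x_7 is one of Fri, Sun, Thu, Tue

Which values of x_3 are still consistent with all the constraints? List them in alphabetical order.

Thu, Tue

The 7 variables draw from only 7 values {Fri, Mon, Sat, Sun, Thu, Tue, Wed}, so each is used; only x_4 can be Wed, hence x_4 = Wed.
x_2 and x_5 share exactly the 2 values {Mon, Sat}; by pigeonhole those values go to them, so strike Mon, Sat from x_6.
x_1 and x_6 share exactly the 2 values {Fri, Sun}; by pigeonhole those values go to them, so strike Fri, Sun from x_3, x_7.
No further eliminations apply; x_3 can still be any of Thu, Tue.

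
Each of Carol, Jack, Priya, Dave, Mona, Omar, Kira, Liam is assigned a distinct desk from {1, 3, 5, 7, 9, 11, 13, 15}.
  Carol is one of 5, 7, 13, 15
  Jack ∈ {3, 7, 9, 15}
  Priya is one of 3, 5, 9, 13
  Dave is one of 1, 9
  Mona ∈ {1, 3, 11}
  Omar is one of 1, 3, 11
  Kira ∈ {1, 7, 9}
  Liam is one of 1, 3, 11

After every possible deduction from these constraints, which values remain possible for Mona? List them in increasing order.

Mona, Omar, Liam share exactly the 3 values {1, 3, 11}; by pigeonhole those values go to them, so strike 1, 3, 11 from Jack, Priya, Dave, Kira.
That leaves Dave = 9. Strike 9 from Jack, Priya, Kira.
Kira must be 7 (only option left). Eliminate 7 elsewhere: Carol, Jack.
That leaves Jack = 15. So Carol can't be 15.
No further eliminations apply; Mona can still be any of 1, 3, 11.

1, 3, 11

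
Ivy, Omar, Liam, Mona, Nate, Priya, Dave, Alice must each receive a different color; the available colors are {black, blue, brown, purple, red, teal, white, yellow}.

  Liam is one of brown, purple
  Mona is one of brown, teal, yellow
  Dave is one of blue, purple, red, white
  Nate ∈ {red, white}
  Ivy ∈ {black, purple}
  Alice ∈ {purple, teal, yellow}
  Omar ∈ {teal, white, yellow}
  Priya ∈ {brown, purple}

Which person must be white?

The 8 variables together cover exactly {black, blue, brown, purple, red, teal, white, yellow} — 8 values for 8 variables — and black appears only in Ivy's list, so Ivy = black.
The 7 still-open variables together cover exactly {blue, brown, purple, red, teal, white, yellow} — 7 values for 7 variables — and blue appears only in Dave's list, so Dave = blue.
The 6 still-open variables together cover exactly {brown, purple, red, teal, white, yellow} — 6 values for 6 variables — and red appears only in Nate's list, so Nate = red.
The 5 still-open variables together cover exactly {brown, purple, teal, white, yellow} — 5 values for 5 variables — and white appears only in Omar's list, so Omar = white.

Omar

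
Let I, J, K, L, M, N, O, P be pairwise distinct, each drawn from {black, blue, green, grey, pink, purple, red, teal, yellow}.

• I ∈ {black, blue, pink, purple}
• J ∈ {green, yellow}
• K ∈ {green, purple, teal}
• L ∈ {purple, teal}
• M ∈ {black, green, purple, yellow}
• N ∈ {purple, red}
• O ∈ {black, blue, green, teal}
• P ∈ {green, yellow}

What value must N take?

The 8 variables draw from only 8 values {black, blue, green, pink, purple, red, teal, yellow}, so each is used; only I can be pink, hence I = pink.
The 7 still-open variables draw from only 7 values {black, blue, green, purple, red, teal, yellow}, so each is used; only O can be blue, hence O = blue.
The 6 still-open variables draw from only 6 values {black, green, purple, red, teal, yellow}, so each is used; only M can be black, hence M = black.
The 5 still-open variables together cover exactly {green, purple, red, teal, yellow} — 5 values for 5 variables — and red appears only in N's list, so N = red.

red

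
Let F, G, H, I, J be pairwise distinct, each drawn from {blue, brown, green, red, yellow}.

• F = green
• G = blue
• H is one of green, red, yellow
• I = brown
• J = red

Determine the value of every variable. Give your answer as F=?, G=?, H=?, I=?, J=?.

F has just one choice, so F = green. Strike green from H.
G's domain is down to {blue}, so G = blue.
That leaves I = brown.
That leaves J = red. So H can't be red.
H has just one choice, so H = yellow.

F=green, G=blue, H=yellow, I=brown, J=red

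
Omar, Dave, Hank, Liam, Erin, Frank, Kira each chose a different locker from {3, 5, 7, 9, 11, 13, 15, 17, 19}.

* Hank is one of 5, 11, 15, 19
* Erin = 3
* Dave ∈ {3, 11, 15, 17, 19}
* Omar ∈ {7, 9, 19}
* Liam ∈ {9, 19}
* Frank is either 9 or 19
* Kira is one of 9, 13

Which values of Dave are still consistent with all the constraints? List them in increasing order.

Erin's domain is down to {3}, so Erin = 3. So Dave can't be 3.
Liam and Frank share exactly the 2 values {9, 19}; by pigeonhole those values go to them, so strike 9, 19 from Omar, Dave, Hank, Kira.
Omar's domain is down to {7}, so Omar = 7.
Kira must be 13 (only option left).
No further eliminations apply; Dave can still be any of 11, 15, 17.

11, 15, 17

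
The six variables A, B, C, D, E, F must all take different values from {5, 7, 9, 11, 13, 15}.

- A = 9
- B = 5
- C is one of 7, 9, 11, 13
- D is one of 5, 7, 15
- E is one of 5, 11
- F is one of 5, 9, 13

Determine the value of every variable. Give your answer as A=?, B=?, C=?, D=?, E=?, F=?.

A's domain is down to {9}, so A = 9. Eliminate 9 elsewhere: C, F.
That leaves B = 5. So D, E, F can't be 5.
E has just one choice, so E = 11. So C can't be 11.
F's domain is down to {13}, so F = 13. Remove 13 from C.
C has just one choice, so C = 7. So D can't be 7.
D has just one choice, so D = 15.

A=9, B=5, C=7, D=15, E=11, F=13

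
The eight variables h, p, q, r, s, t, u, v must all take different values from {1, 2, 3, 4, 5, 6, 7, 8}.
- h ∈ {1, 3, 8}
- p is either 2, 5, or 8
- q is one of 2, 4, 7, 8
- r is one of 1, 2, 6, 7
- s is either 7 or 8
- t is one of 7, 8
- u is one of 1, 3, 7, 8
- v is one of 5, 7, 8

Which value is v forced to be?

Among the 8 variables, 4 fits only q (and all 8 values in {1, 2, 3, 4, 5, 6, 7, 8} must be used), so q = 4.
Among the 7 still-open variables, 6 fits only r (and all 7 values in {1, 2, 3, 5, 6, 7, 8} must be used), so r = 6.
The 6 still-open variables draw from only 6 values {1, 2, 3, 5, 7, 8}, so each is used; only p can be 2, hence p = 2.
The 5 still-open variables draw from only 5 values {1, 3, 5, 7, 8}, so each is used; only v can be 5, hence v = 5.

5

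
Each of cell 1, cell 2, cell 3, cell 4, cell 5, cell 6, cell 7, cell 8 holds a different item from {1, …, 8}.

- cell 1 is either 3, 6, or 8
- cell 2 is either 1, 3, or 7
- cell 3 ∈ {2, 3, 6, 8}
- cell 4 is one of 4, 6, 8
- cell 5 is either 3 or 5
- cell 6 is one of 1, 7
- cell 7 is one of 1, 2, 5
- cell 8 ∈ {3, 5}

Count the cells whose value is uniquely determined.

2

Among the 8 variables, 4 fits only cell 4 (and all 8 values in {1, 2, 3, 4, 5, 6, 7, 8} must be used), so cell 4 = 4.
cell 5 and cell 8 between them cover only {3, 5} — a naked pair. Remove those values from cell 1, cell 2, cell 3, cell 7.
The 2 variables cell 2 and cell 6 are confined to {1, 7}, which locks those values in; drop them from cell 7.
cell 7's domain is down to {2}, so cell 7 = 2. Remove 2 from cell 3.
Determined: cell 4=4, cell 7=2. The other cells each still have more than one consistent value. That makes 2.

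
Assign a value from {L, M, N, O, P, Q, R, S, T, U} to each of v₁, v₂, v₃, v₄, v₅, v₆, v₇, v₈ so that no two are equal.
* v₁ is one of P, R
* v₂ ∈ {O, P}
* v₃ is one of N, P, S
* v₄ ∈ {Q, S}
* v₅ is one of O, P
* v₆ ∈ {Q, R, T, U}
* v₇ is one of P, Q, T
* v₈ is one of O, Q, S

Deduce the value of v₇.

The 8 variables draw from only 8 values {N, O, P, Q, R, S, T, U}, so each is used; only v₃ can be N, hence v₃ = N.
Among the 7 still-open variables, U fits only v₆ (and all 7 values in {O, P, Q, R, S, T, U} must be used), so v₆ = U.
The 6 still-open variables draw from only 6 values {O, P, Q, R, S, T}, so each is used; only v₁ can be R, hence v₁ = R.
The 5 still-open variables draw from only 5 values {O, P, Q, S, T}, so each is used; only v₇ can be T, hence v₇ = T.

T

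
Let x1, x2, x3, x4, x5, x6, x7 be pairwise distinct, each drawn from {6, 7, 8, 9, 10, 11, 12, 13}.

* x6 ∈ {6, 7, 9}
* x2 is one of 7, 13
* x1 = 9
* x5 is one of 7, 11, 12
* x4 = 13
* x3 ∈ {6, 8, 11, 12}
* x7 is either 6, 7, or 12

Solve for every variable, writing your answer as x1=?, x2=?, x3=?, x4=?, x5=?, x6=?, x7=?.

x1=9, x2=7, x3=8, x4=13, x5=11, x6=6, x7=12

x1 has just one choice, so x1 = 9. Eliminate 9 elsewhere: x6.
x4 has just one choice, so x4 = 13. Remove 13 from x2.
That leaves x2 = 7. Strike 7 from x5, x6, x7.
That leaves x6 = 6. So x3, x7 can't be 6.
That leaves x7 = 12. So x3, x5 can't be 12.
x5's domain is down to {11}, so x5 = 11. So x3 can't be 11.
x3's domain is down to {8}, so x3 = 8.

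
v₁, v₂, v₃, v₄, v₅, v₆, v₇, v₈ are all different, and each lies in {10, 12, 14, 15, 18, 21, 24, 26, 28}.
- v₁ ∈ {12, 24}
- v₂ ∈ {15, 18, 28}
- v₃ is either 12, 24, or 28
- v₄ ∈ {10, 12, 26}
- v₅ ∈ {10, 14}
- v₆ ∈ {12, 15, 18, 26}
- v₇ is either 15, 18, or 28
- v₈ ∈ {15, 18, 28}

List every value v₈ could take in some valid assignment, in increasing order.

15, 18, 28

Among the 8 variables, 14 fits only v₅ (and all 8 values in {10, 12, 14, 15, 18, 24, 26, 28} must be used), so v₅ = 14.
The 7 still-open variables together cover exactly {10, 12, 15, 18, 24, 26, 28} — 7 values for 7 variables — and 10 appears only in v₄'s list, so v₄ = 10.
The 6 still-open variables draw from only 6 values {12, 15, 18, 24, 26, 28}, so each is used; only v₆ can be 26, hence v₆ = 26.
v₂, v₇, v₈ share exactly the 3 values {15, 18, 28}; by pigeonhole those values go to them, so strike 15, 18, 28 from v₃.
No further eliminations apply; v₈ can still be any of 15, 18, 28.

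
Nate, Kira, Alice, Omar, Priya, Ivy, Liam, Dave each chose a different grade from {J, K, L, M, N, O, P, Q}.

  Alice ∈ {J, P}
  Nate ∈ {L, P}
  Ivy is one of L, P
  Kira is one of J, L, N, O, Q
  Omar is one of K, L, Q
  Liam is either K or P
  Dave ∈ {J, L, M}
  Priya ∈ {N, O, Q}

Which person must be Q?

The 8 variables together cover exactly {J, K, L, M, N, O, P, Q} — 8 values for 8 variables — and M appears only in Dave's list, so Dave = M.
Nate and Ivy share exactly the 2 values {L, P}; by pigeonhole those values go to them, so strike L, P from Kira, Alice, Omar, Liam.
That leaves Alice = J. Eliminate J elsewhere: Kira.
Liam's domain is down to {K}, so Liam = K. Remove K from Omar.
So Q goes to Omar.

Omar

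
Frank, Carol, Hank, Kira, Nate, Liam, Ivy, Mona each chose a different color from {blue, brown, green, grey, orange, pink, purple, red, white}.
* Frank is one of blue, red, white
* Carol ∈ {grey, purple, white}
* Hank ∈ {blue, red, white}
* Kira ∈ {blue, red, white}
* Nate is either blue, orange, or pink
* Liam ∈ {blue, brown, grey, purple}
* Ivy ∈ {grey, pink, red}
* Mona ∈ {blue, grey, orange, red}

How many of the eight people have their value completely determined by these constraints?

2

The 8 variables together cover exactly {blue, brown, grey, orange, pink, purple, red, white} — 8 values for 8 variables — and brown appears only in Liam's list, so Liam = brown.
The 7 still-open variables together cover exactly {blue, grey, orange, pink, purple, red, white} — 7 values for 7 variables — and purple appears only in Carol's list, so Carol = purple.
Frank, Hank, Kira share exactly the 3 values {blue, red, white}; by pigeonhole those values go to them, so strike blue, red, white from Nate, Ivy, Mona.
Determined: Carol=purple, Liam=brown. The other people each still have more than one consistent value. That makes 2.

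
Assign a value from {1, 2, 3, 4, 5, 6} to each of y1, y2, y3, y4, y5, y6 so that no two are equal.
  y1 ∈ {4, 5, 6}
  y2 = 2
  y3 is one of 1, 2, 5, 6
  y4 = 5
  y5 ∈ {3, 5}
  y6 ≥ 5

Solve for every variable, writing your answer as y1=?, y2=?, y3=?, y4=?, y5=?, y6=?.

y2 has just one choice, so y2 = 2. Eliminate 2 elsewhere: y3.
That leaves y4 = 5. Remove 5 from y1, y3, y5, y6.
y5 has just one choice, so y5 = 3.
y6 must be 6 (only option left). So y1, y3 can't be 6.
y1's domain is down to {4}, so y1 = 4.
y3 has just one choice, so y3 = 1.

y1=4, y2=2, y3=1, y4=5, y5=3, y6=6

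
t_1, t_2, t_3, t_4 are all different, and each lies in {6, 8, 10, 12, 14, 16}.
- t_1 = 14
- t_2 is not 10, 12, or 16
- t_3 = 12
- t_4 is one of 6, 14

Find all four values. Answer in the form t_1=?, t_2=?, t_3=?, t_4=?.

t_1=14, t_2=8, t_3=12, t_4=6

t_1 has just one choice, so t_1 = 14. So t_2, t_4 can't be 14.
That leaves t_3 = 12.
t_4 must be 6 (only option left). Strike 6 from t_2.
t_2 has just one choice, so t_2 = 8.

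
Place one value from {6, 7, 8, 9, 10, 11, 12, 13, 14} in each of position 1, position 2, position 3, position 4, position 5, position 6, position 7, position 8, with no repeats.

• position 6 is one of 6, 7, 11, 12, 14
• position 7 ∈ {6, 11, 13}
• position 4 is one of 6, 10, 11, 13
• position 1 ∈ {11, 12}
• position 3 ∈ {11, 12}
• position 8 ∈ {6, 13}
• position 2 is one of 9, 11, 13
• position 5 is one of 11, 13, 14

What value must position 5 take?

The 8 variables together cover exactly {6, 7, 9, 10, 11, 12, 13, 14} — 8 values for 8 variables — and 7 appears only in position 6's list, so position 6 = 7.
The 7 still-open variables draw from only 7 values {6, 9, 10, 11, 12, 13, 14}, so each is used; only position 2 can be 9, hence position 2 = 9.
The 6 still-open variables draw from only 6 values {6, 10, 11, 12, 13, 14}, so each is used; only position 4 can be 10, hence position 4 = 10.
Among the 5 still-open variables, 14 fits only position 5 (and all 5 values in {6, 11, 12, 13, 14} must be used), so position 5 = 14.

14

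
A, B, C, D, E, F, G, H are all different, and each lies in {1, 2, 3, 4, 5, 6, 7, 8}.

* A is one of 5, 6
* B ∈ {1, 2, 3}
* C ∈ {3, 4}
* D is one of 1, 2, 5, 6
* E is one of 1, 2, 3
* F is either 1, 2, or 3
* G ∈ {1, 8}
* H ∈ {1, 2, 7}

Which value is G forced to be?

8

Among the 8 variables, 4 fits only C (and all 8 values in {1, 2, 3, 4, 5, 6, 7, 8} must be used), so C = 4.
The 7 still-open variables draw from only 7 values {1, 2, 3, 5, 6, 7, 8}, so each is used; only H can be 7, hence H = 7.
Among the 6 still-open variables, 8 fits only G (and all 6 values in {1, 2, 3, 5, 6, 8} must be used), so G = 8.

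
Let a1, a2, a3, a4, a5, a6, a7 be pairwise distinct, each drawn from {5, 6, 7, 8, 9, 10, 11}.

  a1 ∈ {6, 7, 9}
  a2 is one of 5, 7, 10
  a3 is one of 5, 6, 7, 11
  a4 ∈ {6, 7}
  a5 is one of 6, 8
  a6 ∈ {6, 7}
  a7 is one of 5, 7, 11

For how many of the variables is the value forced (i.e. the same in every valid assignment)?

The 7 variables draw from only 7 values {5, 6, 7, 8, 9, 10, 11}, so each is used; only a5 can be 8, hence a5 = 8.
Among the 6 still-open variables, 9 fits only a1 (and all 6 values in {5, 6, 7, 9, 10, 11} must be used), so a1 = 9.
The 5 still-open variables together cover exactly {5, 6, 7, 10, 11} — 5 values for 5 variables — and 10 appears only in a2's list, so a2 = 10.
a4 and a6 between them cover only {6, 7} — a naked pair. Remove those values from a3, a7.
Determined: a1=9, a2=10, a5=8. The other variables each still have more than one consistent value. That makes 3.

3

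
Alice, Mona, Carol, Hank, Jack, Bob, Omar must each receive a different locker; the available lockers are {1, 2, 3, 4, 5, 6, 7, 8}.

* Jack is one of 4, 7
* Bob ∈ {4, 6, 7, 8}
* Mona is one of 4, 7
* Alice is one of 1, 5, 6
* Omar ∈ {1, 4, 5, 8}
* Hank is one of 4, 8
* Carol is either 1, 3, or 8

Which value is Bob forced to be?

6

Among the 7 variables, 3 fits only Carol (and all 7 values in {1, 3, 4, 5, 6, 7, 8} must be used), so Carol = 3.
Mona and Jack share exactly the 2 values {4, 7}; by pigeonhole those values go to them, so strike 4, 7 from Hank, Bob, Omar.
Hank has just one choice, so Hank = 8. Eliminate 8 elsewhere: Bob, Omar.
So Bob = 6.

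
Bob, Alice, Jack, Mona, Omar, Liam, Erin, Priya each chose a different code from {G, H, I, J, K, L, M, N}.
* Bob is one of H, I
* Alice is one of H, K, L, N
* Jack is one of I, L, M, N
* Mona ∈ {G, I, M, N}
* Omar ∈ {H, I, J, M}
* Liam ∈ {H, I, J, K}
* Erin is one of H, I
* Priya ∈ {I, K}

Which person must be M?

The 8 variables draw from only 8 values {G, H, I, J, K, L, M, N}, so each is used; only Mona can be G, hence Mona = G.
Bob and Erin share exactly the 2 values {H, I}; by pigeonhole those values go to them, so strike H, I from Alice, Jack, Omar, Liam, Priya.
Priya must be K (only option left). Remove K from Alice, Liam.
Liam's domain is down to {J}, so Liam = J. So Omar can't be J.
So M goes to Omar.

Omar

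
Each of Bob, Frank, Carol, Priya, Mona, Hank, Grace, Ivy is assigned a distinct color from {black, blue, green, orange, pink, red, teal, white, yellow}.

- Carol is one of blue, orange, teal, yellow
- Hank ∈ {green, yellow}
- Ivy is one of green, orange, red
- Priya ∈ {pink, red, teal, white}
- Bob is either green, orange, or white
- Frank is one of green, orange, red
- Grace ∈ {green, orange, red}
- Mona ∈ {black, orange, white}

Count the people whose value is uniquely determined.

3

Frank, Grace, Ivy between them cover only {green, orange, red} — a naked triple. Remove those values from Bob, Carol, Priya, Mona, Hank.
Bob's domain is down to {white}, so Bob = white. Strike white from Priya, Mona.
Mona has just one choice, so Mona = black.
Hank has just one choice, so Hank = yellow. So Carol can't be yellow.
Determined: Bob=white, Mona=black, Hank=yellow. The other people each still have more than one consistent value. That makes 3.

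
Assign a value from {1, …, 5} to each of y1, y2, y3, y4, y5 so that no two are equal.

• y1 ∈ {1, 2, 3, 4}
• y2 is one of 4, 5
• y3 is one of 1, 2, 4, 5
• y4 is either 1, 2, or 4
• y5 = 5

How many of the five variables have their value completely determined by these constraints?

3

y5 must be 5 (only option left). Remove 5 from y2, y3.
That leaves y2 = 4. So y1, y3, y4 can't be 4.
Among the 3 still-open variables, 3 fits only y1 (and all 3 values in {1, 2, 3} must be used), so y1 = 3.
Determined: y1=3, y2=4, y5=5. The other variables each still have more than one consistent value. That makes 3.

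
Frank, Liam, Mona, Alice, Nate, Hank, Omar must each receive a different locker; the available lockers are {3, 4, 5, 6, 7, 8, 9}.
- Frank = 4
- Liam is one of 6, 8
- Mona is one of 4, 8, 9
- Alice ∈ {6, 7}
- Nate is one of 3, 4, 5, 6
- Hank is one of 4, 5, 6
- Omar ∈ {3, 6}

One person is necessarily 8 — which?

Liam

Frank's domain is down to {4}, so Frank = 4. Remove 4 from Mona, Nate, Hank.
The 6 still-open variables draw from only 6 values {3, 5, 6, 7, 8, 9}, so each is used; only Alice can be 7, hence Alice = 7.
Among the 5 still-open variables, 9 fits only Mona (and all 5 values in {3, 5, 6, 8, 9} must be used), so Mona = 9.
Among the 4 still-open variables, 8 fits only Liam (and all 4 values in {3, 5, 6, 8} must be used), so Liam = 8.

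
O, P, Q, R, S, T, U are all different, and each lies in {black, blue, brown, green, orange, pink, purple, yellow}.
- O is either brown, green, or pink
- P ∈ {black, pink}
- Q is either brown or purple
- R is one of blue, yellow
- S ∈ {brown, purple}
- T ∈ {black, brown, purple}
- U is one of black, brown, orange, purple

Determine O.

green

Q and S share exactly the 2 values {brown, purple}; by pigeonhole those values go to them, so strike brown, purple from O, T, U.
T's domain is down to {black}, so T = black. Strike black from P, U.
U must be orange (only option left).
P has just one choice, so P = pink. So O can't be pink.
So O = green.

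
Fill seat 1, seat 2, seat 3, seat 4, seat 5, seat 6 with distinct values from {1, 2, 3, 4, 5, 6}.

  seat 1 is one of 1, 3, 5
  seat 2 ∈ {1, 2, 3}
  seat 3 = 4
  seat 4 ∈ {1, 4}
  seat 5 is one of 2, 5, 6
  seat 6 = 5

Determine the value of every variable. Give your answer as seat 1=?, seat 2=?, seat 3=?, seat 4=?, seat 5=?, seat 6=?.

seat 1=3, seat 2=2, seat 3=4, seat 4=1, seat 5=6, seat 6=5

seat 3 has just one choice, so seat 3 = 4. Remove 4 from seat 4.
seat 4 must be 1 (only option left). Eliminate 1 elsewhere: seat 1, seat 2.
seat 6 has just one choice, so seat 6 = 5. So seat 1, seat 5 can't be 5.
seat 1 has just one choice, so seat 1 = 3. Eliminate 3 elsewhere: seat 2.
seat 2 has just one choice, so seat 2 = 2. Eliminate 2 elsewhere: seat 5.
seat 5 has just one choice, so seat 5 = 6.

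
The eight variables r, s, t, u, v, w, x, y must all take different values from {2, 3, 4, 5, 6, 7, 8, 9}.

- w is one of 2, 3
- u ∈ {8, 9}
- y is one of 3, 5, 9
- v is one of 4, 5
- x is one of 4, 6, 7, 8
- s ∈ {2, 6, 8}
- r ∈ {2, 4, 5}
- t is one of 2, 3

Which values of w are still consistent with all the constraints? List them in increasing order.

2, 3

The 8 variables together cover exactly {2, 3, 4, 5, 6, 7, 8, 9} — 8 values for 8 variables — and 7 appears only in x's list, so x = 7.
The 7 still-open variables draw from only 7 values {2, 3, 4, 5, 6, 8, 9}, so each is used; only s can be 6, hence s = 6.
Among the 6 still-open variables, 8 fits only u (and all 6 values in {2, 3, 4, 5, 8, 9} must be used), so u = 8.
The 5 still-open variables draw from only 5 values {2, 3, 4, 5, 9}, so each is used; only y can be 9, hence y = 9.
The 2 variables t and w are confined to {2, 3}, which locks those values in; drop them from r.
No further eliminations apply; w can still be any of 2, 3.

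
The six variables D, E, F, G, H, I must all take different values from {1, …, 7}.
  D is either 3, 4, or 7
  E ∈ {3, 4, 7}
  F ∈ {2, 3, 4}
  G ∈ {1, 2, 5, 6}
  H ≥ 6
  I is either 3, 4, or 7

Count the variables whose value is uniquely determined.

2

D, E, I between them cover only {3, 4, 7} — a naked triple. Remove those values from F, H.
F has just one choice, so F = 2. Remove 2 from G.
H's domain is down to {6}, so H = 6. So G can't be 6.
Determined: F=2, H=6. The other variables each still have more than one consistent value. That makes 2.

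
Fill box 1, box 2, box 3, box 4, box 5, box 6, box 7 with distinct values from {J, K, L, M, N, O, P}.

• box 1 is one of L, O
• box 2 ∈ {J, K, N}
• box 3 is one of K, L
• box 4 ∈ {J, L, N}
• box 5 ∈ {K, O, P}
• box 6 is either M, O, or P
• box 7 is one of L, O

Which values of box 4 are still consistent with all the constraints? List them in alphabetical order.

J, N

Among the 7 variables, M fits only box 6 (and all 7 values in {J, K, L, M, N, O, P} must be used), so box 6 = M.
The 6 still-open variables draw from only 6 values {J, K, L, N, O, P}, so each is used; only box 5 can be P, hence box 5 = P.
box 1 and box 7 between them cover only {L, O} — a naked pair. Remove those values from box 3, box 4.
That leaves box 3 = K. Eliminate K elsewhere: box 2.
No further eliminations apply; box 4 can still be any of J, N.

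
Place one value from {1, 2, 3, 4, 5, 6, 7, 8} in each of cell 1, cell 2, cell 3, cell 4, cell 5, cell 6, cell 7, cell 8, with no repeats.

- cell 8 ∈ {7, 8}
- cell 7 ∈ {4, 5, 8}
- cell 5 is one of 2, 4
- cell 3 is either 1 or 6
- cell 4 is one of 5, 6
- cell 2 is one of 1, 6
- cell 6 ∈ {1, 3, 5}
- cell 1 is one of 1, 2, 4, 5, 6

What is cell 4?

5

The 8 variables draw from only 8 values {1, 2, 3, 4, 5, 6, 7, 8}, so each is used; only cell 6 can be 3, hence cell 6 = 3.
The 7 still-open variables together cover exactly {1, 2, 4, 5, 6, 7, 8} — 7 values for 7 variables — and 7 appears only in cell 8's list, so cell 8 = 7.
The 6 still-open variables together cover exactly {1, 2, 4, 5, 6, 8} — 6 values for 6 variables — and 8 appears only in cell 7's list, so cell 7 = 8.
cell 2 and cell 3 between them cover only {1, 6} — a naked pair. Remove those values from cell 1, cell 4.
So cell 4 = 5.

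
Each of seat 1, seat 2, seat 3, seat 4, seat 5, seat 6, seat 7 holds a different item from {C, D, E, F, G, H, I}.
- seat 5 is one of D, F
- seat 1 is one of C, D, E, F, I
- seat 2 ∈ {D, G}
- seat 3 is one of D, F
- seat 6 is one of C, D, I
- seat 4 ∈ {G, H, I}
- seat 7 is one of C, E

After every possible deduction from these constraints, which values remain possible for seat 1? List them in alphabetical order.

C, E, I

The 7 variables together cover exactly {C, D, E, F, G, H, I} — 7 values for 7 variables — and H appears only in seat 4's list, so seat 4 = H.
Among the 6 still-open variables, G fits only seat 2 (and all 6 values in {C, D, E, F, G, I} must be used), so seat 2 = G.
seat 3 and seat 5 share exactly the 2 values {D, F}; by pigeonhole those values go to them, so strike D, F from seat 1, seat 6.
No further eliminations apply; seat 1 can still be any of C, E, I.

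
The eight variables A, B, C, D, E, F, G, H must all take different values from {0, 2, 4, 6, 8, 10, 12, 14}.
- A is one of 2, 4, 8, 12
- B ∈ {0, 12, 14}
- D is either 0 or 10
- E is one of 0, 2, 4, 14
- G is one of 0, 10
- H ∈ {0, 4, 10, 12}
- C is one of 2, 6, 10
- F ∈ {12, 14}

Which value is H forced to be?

4

The 8 variables together cover exactly {0, 2, 4, 6, 8, 10, 12, 14} — 8 values for 8 variables — and 6 appears only in C's list, so C = 6.
Among the 7 still-open variables, 8 fits only A (and all 7 values in {0, 2, 4, 8, 10, 12, 14} must be used), so A = 8.
The 6 still-open variables together cover exactly {0, 2, 4, 10, 12, 14} — 6 values for 6 variables — and 2 appears only in E's list, so E = 2.
The 5 still-open variables draw from only 5 values {0, 4, 10, 12, 14}, so each is used; only H can be 4, hence H = 4.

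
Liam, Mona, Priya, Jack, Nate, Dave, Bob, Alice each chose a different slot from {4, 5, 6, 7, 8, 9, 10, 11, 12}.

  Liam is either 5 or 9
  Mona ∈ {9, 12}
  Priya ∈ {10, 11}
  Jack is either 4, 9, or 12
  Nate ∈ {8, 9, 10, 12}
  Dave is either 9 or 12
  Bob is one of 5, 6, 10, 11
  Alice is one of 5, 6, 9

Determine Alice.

6

The 8 variables together cover exactly {4, 5, 6, 8, 9, 10, 11, 12} — 8 values for 8 variables — and 4 appears only in Jack's list, so Jack = 4.
The 7 still-open variables draw from only 7 values {5, 6, 8, 9, 10, 11, 12}, so each is used; only Nate can be 8, hence Nate = 8.
Mona and Dave between them cover only {9, 12} — a naked pair. Remove those values from Liam, Alice.
Liam has just one choice, so Liam = 5. Strike 5 from Bob, Alice.
So Alice = 6.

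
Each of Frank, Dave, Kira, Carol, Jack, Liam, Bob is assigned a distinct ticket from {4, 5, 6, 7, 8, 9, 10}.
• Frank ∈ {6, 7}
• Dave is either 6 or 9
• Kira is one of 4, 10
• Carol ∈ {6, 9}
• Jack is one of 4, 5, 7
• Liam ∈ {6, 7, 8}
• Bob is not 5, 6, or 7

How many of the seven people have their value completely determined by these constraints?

The 7 variables draw from only 7 values {4, 5, 6, 7, 8, 9, 10}, so each is used; only Jack can be 5, hence Jack = 5.
Dave and Carol between them cover only {6, 9} — a naked pair. Remove those values from Frank, Liam, Bob.
That leaves Frank = 7. Eliminate 7 elsewhere: Liam.
Liam has just one choice, so Liam = 8. Eliminate 8 elsewhere: Bob.
Determined: Frank=7, Jack=5, Liam=8. The other people each still have more than one consistent value. That makes 3.

3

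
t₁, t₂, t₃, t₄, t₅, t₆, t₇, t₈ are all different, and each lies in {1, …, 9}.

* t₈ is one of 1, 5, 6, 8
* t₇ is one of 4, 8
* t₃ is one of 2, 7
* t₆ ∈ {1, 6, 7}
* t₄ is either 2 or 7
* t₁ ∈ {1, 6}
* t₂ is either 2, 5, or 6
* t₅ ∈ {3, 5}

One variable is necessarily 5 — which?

Among the 8 variables, 3 fits only t₅ (and all 8 values in {1, 2, 3, 4, 5, 6, 7, 8} must be used), so t₅ = 3.
The 7 still-open variables draw from only 7 values {1, 2, 4, 5, 6, 7, 8}, so each is used; only t₇ can be 4, hence t₇ = 4.
The 6 still-open variables together cover exactly {1, 2, 5, 6, 7, 8} — 6 values for 6 variables — and 8 appears only in t₈'s list, so t₈ = 8.
The 5 still-open variables together cover exactly {1, 2, 5, 6, 7} — 5 values for 5 variables — and 5 appears only in t₂'s list, so t₂ = 5.

t₂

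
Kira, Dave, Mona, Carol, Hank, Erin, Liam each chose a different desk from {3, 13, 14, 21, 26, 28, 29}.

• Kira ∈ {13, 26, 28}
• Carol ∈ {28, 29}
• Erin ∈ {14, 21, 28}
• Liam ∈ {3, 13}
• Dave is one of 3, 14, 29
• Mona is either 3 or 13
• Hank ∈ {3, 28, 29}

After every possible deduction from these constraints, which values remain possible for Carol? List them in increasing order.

28, 29

Among the 7 variables, 21 fits only Erin (and all 7 values in {3, 13, 14, 21, 26, 28, 29} must be used), so Erin = 21.
Among the 6 still-open variables, 14 fits only Dave (and all 6 values in {3, 13, 14, 26, 28, 29} must be used), so Dave = 14.
Among the 5 still-open variables, 26 fits only Kira (and all 5 values in {3, 13, 26, 28, 29} must be used), so Kira = 26.
Mona and Liam between them cover only {3, 13} — a naked pair. Remove those values from Hank.
No further eliminations apply; Carol can still be any of 28, 29.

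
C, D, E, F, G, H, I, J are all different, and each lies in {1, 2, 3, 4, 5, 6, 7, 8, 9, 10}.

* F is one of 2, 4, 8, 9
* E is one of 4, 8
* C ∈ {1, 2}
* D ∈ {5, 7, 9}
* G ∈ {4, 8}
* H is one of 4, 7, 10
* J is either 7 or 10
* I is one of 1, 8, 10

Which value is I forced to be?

The 8 variables draw from only 8 values {1, 2, 4, 5, 7, 8, 9, 10}, so each is used; only D can be 5, hence D = 5.
The 7 still-open variables draw from only 7 values {1, 2, 4, 7, 8, 9, 10}, so each is used; only F can be 9, hence F = 9.
The 6 still-open variables together cover exactly {1, 2, 4, 7, 8, 10} — 6 values for 6 variables — and 2 appears only in C's list, so C = 2.
The 5 still-open variables together cover exactly {1, 4, 7, 8, 10} — 5 values for 5 variables — and 1 appears only in I's list, so I = 1.

1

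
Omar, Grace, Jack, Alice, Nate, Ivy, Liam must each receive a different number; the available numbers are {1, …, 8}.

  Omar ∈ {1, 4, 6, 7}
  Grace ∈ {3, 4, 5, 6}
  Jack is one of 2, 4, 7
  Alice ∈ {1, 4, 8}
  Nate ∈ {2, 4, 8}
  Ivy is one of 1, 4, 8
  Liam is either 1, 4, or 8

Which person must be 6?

Alice, Ivy, Liam share exactly the 3 values {1, 4, 8}; by pigeonhole those values go to them, so strike 1, 4, 8 from Omar, Grace, Jack, Nate.
Nate must be 2 (only option left). Eliminate 2 elsewhere: Jack.
That leaves Jack = 7. So Omar can't be 7.
So 6 goes to Omar.

Omar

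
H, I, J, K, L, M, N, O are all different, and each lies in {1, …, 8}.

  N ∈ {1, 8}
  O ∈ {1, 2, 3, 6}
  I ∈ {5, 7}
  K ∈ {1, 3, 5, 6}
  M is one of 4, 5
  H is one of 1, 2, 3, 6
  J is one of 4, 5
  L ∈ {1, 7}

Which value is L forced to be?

Among the 8 variables, 8 fits only N (and all 8 values in {1, 2, 3, 4, 5, 6, 7, 8} must be used), so N = 8.
J and M between them cover only {4, 5} — a naked pair. Remove those values from I, K.
I has just one choice, so I = 7. So L can't be 7.
So L = 1.

1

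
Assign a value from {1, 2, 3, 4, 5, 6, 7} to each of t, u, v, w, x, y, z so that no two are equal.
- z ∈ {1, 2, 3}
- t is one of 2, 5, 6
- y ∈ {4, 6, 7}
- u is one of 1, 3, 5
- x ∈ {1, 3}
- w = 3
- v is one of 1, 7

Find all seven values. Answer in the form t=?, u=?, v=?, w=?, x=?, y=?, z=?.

t=6, u=5, v=7, w=3, x=1, y=4, z=2

w has just one choice, so w = 3. So u, x, z can't be 3.
x's domain is down to {1}, so x = 1. Strike 1 from u, v, z.
z must be 2 (only option left). Eliminate 2 elsewhere: t.
u has just one choice, so u = 5. Strike 5 from t.
v's domain is down to {7}, so v = 7. Remove 7 from y.
t's domain is down to {6}, so t = 6. Strike 6 from y.
y has just one choice, so y = 4.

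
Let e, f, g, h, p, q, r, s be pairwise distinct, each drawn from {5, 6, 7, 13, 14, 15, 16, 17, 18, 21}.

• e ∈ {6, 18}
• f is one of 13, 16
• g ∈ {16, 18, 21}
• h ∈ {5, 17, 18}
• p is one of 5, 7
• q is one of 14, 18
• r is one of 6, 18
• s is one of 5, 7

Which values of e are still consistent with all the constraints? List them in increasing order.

e and r between them cover only {6, 18} — a naked pair. Remove those values from g, h, q.
q has just one choice, so q = 14.
p and s between them cover only {5, 7} — a naked pair. Remove those values from h.
h must be 17 (only option left).
No further eliminations apply; e can still be any of 6, 18.

6, 18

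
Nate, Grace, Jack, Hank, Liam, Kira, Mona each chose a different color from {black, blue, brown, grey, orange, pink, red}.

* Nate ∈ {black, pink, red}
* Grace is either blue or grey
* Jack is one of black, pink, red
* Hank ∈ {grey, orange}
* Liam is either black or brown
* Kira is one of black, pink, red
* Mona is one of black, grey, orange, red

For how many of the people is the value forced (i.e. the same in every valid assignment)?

2

Among the 7 variables, blue fits only Grace (and all 7 values in {black, blue, brown, grey, orange, pink, red} must be used), so Grace = blue.
The 6 still-open variables together cover exactly {black, brown, grey, orange, pink, red} — 6 values for 6 variables — and brown appears only in Liam's list, so Liam = brown.
Nate, Jack, Kira share exactly the 3 values {black, pink, red}; by pigeonhole those values go to them, so strike black, pink, red from Mona.
Determined: Grace=blue, Liam=brown. The other people each still have more than one consistent value. That makes 2.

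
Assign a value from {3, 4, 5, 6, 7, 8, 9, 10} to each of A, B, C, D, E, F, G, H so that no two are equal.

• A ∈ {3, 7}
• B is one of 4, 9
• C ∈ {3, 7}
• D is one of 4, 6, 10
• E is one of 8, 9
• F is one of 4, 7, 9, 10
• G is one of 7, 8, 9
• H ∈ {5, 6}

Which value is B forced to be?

4

The 8 variables together cover exactly {3, 4, 5, 6, 7, 8, 9, 10} — 8 values for 8 variables — and 5 appears only in H's list, so H = 5.
The 7 still-open variables together cover exactly {3, 4, 6, 7, 8, 9, 10} — 7 values for 7 variables — and 6 appears only in D's list, so D = 6.
The 6 still-open variables together cover exactly {3, 4, 7, 8, 9, 10} — 6 values for 6 variables — and 10 appears only in F's list, so F = 10.
The 5 still-open variables draw from only 5 values {3, 4, 7, 8, 9}, so each is used; only B can be 4, hence B = 4.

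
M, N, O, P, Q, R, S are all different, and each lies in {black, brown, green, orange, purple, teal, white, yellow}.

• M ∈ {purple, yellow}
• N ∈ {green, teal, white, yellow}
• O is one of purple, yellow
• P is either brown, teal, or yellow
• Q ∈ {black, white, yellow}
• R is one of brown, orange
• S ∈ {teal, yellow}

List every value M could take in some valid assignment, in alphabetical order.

purple, yellow

M and O share exactly the 2 values {purple, yellow}; by pigeonhole those values go to them, so strike purple, yellow from N, P, Q, S.
That leaves S = teal. Remove teal from N, P.
P's domain is down to {brown}, so P = brown. Remove brown from R.
That leaves R = orange.
No further eliminations apply; M can still be any of purple, yellow.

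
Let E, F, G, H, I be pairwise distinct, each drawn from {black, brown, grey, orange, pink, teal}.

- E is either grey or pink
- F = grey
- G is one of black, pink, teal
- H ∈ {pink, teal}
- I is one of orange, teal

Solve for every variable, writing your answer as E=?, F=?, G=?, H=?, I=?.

F must be grey (only option left). So E can't be grey.
E has just one choice, so E = pink. Strike pink from G, H.
H's domain is down to {teal}, so H = teal. Eliminate teal elsewhere: G, I.
I's domain is down to {orange}, so I = orange.
G must be black (only option left).

E=pink, F=grey, G=black, H=teal, I=orange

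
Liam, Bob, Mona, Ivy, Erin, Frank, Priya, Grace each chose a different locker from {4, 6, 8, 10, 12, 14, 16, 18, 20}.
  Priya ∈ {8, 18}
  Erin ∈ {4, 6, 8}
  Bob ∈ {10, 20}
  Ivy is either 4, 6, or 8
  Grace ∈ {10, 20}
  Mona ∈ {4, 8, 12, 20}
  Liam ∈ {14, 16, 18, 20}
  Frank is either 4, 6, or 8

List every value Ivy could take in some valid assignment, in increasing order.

4, 6, 8

The 2 variables Bob and Grace are confined to {10, 20}, which locks those values in; drop them from Liam, Mona.
Ivy, Erin, Frank between them cover only {4, 6, 8} — a naked triple. Remove those values from Mona, Priya.
That leaves Mona = 12.
Priya has just one choice, so Priya = 18. So Liam can't be 18.
No further eliminations apply; Ivy can still be any of 4, 6, 8.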